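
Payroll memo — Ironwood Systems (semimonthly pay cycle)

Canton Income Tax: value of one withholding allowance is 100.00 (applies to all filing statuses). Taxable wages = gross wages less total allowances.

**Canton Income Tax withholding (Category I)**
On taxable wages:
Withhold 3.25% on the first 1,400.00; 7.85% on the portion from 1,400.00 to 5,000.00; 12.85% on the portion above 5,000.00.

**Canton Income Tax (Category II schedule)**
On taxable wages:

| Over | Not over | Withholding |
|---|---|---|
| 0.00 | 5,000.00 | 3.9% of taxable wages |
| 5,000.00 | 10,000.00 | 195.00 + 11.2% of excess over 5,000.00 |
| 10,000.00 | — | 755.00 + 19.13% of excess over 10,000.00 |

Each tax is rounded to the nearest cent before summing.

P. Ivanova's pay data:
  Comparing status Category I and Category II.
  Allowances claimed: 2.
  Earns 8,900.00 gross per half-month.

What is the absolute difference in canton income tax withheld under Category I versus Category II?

Canton Income Tax (Category I): taxable = 8,900.00 − 2×100.00 = 8,700.00
  328.10 + 12.85% × (8,700.00 − 5,000.00) = 328.10 + 12.85% × 3,700.00 = 803.55
Canton Income Tax (Category II): taxable = 8,900.00 − 2×100.00 = 8,700.00
  195.00 + 11.2% × (8,700.00 − 5,000.00) = 195.00 + 11.2% × 3,700.00 = 609.40
Difference: |803.55 − 609.40| = 194.15 (higher under Category I)

194.15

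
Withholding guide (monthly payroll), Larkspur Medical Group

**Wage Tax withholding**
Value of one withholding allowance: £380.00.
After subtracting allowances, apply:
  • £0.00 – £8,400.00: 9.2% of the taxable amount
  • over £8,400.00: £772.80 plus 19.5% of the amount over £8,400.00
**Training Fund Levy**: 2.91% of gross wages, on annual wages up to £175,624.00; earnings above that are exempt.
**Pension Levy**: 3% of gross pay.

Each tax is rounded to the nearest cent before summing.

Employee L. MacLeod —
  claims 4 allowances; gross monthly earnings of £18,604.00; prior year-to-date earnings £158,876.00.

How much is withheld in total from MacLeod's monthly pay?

£3,511.67

Wage Tax: taxable = £18,604.00 − 4×£380.00 = £17,084.00
  £772.80 + 19.5% × (£17,084.00 − £8,400.00) = £772.80 + 19.5% × £8,684.00 = £2,466.18
Training Fund Levy: cap £175,624.00 − YTD £158,876.00 = £16,748.00 subject; 2.91% × £16,748.00 = £487.37
Pension Levy: 3% × £18,604.00 = £558.12
Total: £2,466.18 + £487.37 + £558.12 = £3,511.67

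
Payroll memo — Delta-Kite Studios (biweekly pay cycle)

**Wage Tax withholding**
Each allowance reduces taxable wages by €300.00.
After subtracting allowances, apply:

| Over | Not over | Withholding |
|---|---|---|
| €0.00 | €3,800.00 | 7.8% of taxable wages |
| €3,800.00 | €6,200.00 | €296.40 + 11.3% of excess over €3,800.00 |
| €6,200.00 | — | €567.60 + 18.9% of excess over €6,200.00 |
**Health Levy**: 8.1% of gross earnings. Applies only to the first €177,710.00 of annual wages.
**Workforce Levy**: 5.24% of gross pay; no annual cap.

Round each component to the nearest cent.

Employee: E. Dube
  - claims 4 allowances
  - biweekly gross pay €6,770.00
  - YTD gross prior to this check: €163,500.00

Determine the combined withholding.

€1,399.53

Wage Tax: taxable = €6,770.00 − 4×€300.00 = €5,570.00
  €296.40 + 11.3% × (€5,570.00 − €3,800.00) = €296.40 + 11.3% × €1,770.00 = €496.41
Health Levy: 8.1% × €6,770.00 = €548.37
Workforce Levy: 5.24% × €6,770.00 = €354.75
Total: €496.41 + €548.37 + €354.75 = €1,399.53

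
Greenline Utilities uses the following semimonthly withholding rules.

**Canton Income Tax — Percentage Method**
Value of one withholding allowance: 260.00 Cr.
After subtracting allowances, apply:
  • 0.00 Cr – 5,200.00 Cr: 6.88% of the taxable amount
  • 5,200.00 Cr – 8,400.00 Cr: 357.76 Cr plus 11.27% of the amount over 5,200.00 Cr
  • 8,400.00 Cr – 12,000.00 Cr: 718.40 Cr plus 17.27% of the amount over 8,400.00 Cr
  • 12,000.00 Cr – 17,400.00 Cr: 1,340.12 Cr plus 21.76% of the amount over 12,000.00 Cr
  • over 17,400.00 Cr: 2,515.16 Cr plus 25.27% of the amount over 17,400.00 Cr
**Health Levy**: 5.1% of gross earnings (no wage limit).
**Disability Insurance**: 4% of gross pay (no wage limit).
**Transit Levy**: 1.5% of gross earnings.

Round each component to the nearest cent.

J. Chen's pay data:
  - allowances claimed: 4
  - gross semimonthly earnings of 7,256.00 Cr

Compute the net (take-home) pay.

6,014.60 Cr

Canton Income Tax: taxable = 7,256.00 Cr − 4×260.00 Cr = 6,216.00 Cr
  357.76 Cr + 11.27% × (6,216.00 Cr − 5,200.00 Cr) = 357.76 Cr + 11.27% × 1,016.00 Cr = 472.26 Cr
Health Levy: 5.1% × 7,256.00 Cr = 370.06 Cr
Disability Insurance: 4% × 7,256.00 Cr = 290.24 Cr
Transit Levy: 1.5% × 7,256.00 Cr = 108.84 Cr
Total withheld: 472.26 Cr + 370.06 Cr + 290.24 Cr + 108.84 Cr = 1,241.40 Cr
Net pay: 7,256.00 Cr − 1,241.40 Cr = 6,014.60 Cr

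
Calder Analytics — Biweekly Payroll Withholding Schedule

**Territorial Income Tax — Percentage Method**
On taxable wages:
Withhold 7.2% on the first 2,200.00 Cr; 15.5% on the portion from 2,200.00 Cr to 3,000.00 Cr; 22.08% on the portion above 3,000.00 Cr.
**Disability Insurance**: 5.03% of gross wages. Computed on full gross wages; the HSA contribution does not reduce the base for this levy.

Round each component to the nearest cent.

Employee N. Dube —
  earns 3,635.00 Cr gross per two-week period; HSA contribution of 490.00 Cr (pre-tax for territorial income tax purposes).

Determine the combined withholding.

497.26 Cr

Territorial Income Tax: taxable = 3,635.00 Cr − 490.00 Cr = 3,145.00 Cr
  282.40 Cr + 22.08% × (3,145.00 Cr − 3,000.00 Cr) = 282.40 Cr + 22.08% × 145.00 Cr = 314.42 Cr
Disability Insurance: 5.03% × 3,635.00 Cr = 182.84 Cr
Total: 314.42 Cr + 182.84 Cr = 497.26 Cr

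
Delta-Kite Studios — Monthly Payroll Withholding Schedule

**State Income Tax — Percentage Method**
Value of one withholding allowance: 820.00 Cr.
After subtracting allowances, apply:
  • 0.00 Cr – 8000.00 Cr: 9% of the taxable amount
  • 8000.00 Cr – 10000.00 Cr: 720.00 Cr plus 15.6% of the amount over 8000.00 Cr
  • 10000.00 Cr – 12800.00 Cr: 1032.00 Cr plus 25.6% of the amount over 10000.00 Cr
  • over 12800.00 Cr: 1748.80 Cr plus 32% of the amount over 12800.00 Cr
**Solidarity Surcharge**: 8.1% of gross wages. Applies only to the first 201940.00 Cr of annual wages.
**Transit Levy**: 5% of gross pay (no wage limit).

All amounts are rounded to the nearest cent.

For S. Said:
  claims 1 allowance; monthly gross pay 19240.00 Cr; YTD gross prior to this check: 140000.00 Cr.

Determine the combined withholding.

6067.64 Cr

State Income Tax: taxable = 19240.00 Cr − 1×820.00 Cr = 18420.00 Cr
  1748.80 Cr + 32% × (18420.00 Cr − 12800.00 Cr) = 1748.80 Cr + 32% × 5620.00 Cr = 3547.20 Cr
Solidarity Surcharge: 8.1% × 19240.00 Cr = 1558.44 Cr
Transit Levy: 5% × 19240.00 Cr = 962.00 Cr
Total: 3547.20 Cr + 1558.44 Cr + 962.00 Cr = 6067.64 Cr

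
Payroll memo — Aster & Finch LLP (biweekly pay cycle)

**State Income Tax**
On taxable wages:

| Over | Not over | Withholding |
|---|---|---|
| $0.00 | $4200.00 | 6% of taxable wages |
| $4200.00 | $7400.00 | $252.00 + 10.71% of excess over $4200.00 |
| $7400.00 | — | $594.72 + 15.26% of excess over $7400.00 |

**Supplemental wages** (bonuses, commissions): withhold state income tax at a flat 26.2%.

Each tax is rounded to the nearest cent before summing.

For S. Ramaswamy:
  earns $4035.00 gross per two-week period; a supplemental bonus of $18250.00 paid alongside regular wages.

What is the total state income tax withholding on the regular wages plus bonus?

State Income Tax: taxable = $4035.00
  6% × $4035.00 = $242.10
Supplemental (26.2% flat on bonus): 26.2% × $18250.00 = $4781.50
Total state income tax: $242.10 + $4781.50 = $5023.60

$5023.60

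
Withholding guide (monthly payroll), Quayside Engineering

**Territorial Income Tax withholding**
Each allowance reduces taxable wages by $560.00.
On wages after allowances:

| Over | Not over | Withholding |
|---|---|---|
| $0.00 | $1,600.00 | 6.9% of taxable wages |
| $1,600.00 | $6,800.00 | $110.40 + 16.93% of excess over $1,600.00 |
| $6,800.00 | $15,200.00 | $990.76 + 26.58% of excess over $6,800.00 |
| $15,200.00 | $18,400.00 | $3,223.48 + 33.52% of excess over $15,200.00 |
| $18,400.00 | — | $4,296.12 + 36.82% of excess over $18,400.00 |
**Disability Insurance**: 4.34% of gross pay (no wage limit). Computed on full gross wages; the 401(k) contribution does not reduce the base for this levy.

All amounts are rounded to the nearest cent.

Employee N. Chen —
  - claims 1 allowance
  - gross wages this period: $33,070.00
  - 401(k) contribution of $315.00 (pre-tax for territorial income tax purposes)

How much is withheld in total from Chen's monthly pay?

Territorial Income Tax: taxable = $33,070.00 − $315.00 − 1×$560.00 = $32,195.00
  $4,296.12 + 36.82% × ($32,195.00 − $18,400.00) = $4,296.12 + 36.82% × $13,795.00 = $9,375.44
Disability Insurance: 4.34% × $33,070.00 = $1,435.24
Total: $9,375.44 + $1,435.24 = $10,810.68

$10,810.68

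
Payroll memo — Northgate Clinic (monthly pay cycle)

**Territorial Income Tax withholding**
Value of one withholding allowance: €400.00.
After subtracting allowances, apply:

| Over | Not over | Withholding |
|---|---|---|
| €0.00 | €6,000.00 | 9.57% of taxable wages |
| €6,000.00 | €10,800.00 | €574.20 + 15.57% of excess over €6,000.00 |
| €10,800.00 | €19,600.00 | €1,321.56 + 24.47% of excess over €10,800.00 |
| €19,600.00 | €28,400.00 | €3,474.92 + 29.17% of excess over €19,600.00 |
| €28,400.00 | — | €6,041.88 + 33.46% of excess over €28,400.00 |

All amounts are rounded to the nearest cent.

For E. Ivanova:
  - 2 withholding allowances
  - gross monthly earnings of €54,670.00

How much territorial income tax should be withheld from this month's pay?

€14,564.14

Territorial Income Tax: taxable = €54,670.00 − 2×€400.00 = €53,870.00
  €6,041.88 + 33.46% × (€53,870.00 − €28,400.00) = €6,041.88 + 33.46% × €25,470.00 = €14,564.14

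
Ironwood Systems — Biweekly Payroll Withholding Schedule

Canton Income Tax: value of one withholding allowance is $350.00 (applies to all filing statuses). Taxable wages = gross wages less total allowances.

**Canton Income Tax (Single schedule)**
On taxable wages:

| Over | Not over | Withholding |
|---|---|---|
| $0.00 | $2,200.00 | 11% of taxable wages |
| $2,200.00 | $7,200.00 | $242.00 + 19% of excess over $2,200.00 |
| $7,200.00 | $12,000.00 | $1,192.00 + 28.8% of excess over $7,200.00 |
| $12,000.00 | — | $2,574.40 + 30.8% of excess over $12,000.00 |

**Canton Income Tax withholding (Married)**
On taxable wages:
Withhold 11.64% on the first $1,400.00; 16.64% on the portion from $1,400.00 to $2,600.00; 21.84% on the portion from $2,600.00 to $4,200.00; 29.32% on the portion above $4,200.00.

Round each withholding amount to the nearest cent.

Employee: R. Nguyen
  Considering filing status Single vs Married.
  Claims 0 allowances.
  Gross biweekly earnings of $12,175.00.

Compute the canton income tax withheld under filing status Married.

$3,050.35

Canton Income Tax (Married): taxable = $12,175.00
  $712.08 + 29.32% × ($12,175.00 − $4,200.00) = $712.08 + 29.32% × $7,975.00 = $3,050.35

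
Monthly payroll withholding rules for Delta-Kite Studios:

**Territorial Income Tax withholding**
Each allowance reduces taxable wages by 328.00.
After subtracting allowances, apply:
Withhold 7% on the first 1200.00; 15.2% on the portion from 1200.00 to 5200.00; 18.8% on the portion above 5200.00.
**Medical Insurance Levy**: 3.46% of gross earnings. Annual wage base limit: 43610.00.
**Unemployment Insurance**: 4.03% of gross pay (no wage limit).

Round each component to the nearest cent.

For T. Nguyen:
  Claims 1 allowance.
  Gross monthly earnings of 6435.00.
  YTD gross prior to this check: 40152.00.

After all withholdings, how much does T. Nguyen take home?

Territorial Income Tax: taxable = 6435.00 − 1×328.00 = 6107.00
  692.00 + 18.8% × (6107.00 − 5200.00) = 692.00 + 18.8% × 907.00 = 862.52
Medical Insurance Levy: cap 43610.00 − YTD 40152.00 = 3458.00 subject; 3.46% × 3458.00 = 119.65
Unemployment Insurance: 4.03% × 6435.00 = 259.33
Total withheld: 862.52 + 119.65 + 259.33 = 1241.50
Net pay: 6435.00 − 1241.50 = 5193.50

5193.50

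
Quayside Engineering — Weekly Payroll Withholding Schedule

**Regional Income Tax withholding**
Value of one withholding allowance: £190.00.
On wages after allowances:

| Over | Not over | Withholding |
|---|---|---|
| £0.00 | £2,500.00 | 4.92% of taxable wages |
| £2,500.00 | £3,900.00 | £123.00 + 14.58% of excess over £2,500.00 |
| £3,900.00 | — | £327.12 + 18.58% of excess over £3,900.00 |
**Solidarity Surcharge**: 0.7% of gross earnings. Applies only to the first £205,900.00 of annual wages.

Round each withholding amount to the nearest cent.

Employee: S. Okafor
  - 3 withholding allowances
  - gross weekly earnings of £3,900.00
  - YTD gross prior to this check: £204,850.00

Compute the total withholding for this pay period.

£251.36

Regional Income Tax: taxable = £3,900.00 − 3×£190.00 = £3,330.00
  £123.00 + 14.58% × (£3,330.00 − £2,500.00) = £123.00 + 14.58% × £830.00 = £244.01
Solidarity Surcharge: cap £205,900.00 − YTD £204,850.00 = £1,050.00 subject; 0.7% × £1,050.00 = £7.35
Total: £244.01 + £7.35 = £251.36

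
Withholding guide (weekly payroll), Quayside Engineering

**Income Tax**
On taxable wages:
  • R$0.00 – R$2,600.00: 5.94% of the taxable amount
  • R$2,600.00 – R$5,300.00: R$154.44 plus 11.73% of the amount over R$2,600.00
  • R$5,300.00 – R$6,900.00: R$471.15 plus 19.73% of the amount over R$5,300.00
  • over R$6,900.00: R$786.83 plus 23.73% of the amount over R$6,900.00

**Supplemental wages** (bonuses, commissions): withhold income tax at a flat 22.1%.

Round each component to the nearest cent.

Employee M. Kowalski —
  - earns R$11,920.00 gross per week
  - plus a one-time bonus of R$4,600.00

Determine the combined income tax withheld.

Income Tax: taxable = R$11,920.00
  R$786.83 + 23.73% × (R$11,920.00 − R$6,900.00) = R$786.83 + 23.73% × R$5,020.00 = R$1,978.08
Supplemental (22.1% flat on bonus): 22.1% × R$4,600.00 = R$1,016.60
Total income tax: R$1,978.08 + R$1,016.60 = R$2,994.68

R$2,994.68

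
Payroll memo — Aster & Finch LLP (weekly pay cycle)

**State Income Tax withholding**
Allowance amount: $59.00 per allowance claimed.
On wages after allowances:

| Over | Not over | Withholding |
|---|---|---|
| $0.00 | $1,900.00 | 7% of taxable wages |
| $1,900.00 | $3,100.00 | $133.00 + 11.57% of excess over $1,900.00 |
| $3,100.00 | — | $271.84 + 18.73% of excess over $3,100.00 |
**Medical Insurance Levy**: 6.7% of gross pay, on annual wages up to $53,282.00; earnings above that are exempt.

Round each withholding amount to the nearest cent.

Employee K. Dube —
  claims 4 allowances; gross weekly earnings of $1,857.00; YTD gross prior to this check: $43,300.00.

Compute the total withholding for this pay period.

$237.89

State Income Tax: taxable = $1,857.00 − 4×$59.00 = $1,621.00
  7% × $1,621.00 = $113.47
Medical Insurance Levy: 6.7% × $1,857.00 = $124.42
Total: $113.47 + $124.42 = $237.89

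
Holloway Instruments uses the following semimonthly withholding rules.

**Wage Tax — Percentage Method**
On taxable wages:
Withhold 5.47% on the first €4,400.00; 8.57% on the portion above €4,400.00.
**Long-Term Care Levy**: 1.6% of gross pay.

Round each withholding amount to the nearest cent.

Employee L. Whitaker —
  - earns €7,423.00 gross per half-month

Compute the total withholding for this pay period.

Wage Tax: taxable = €7,423.00
  €240.68 + 8.57% × (€7,423.00 − €4,400.00) = €240.68 + 8.57% × €3,023.00 = €499.75
Long-Term Care Levy: 1.6% × €7,423.00 = €118.77
Total: €499.75 + €118.77 = €618.52

€618.52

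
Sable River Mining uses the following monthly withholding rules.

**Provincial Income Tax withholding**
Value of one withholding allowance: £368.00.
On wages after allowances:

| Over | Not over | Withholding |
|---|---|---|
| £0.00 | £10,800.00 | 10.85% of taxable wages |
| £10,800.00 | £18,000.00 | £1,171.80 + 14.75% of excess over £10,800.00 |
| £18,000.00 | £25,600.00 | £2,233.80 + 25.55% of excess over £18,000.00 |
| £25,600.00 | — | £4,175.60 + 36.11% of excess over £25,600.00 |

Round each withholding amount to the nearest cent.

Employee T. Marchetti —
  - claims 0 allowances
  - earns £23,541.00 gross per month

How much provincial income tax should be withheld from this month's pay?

Provincial Income Tax: taxable = £23,541.00
  £2,233.80 + 25.55% × (£23,541.00 − £18,000.00) = £2,233.80 + 25.55% × £5,541.00 = £3,649.53

£3,649.53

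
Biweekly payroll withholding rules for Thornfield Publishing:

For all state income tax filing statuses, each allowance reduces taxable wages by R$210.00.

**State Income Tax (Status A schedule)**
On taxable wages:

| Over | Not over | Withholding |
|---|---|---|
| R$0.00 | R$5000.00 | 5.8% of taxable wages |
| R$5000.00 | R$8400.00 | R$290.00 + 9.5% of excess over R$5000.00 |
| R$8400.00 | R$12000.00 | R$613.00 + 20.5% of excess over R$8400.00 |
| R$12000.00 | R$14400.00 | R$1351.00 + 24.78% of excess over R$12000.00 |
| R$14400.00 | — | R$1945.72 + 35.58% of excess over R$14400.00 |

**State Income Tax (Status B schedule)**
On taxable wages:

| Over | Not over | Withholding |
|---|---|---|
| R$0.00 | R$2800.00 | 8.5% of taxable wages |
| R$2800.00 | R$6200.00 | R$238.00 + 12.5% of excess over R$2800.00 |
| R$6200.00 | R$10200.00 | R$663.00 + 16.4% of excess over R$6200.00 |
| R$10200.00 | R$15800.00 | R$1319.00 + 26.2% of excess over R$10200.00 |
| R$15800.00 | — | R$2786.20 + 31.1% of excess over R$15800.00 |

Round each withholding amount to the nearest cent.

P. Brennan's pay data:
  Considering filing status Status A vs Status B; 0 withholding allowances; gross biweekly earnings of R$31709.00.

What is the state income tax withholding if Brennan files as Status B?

R$7733.90

State Income Tax (Status B): taxable = R$31709.00
  R$2786.20 + 31.1% × (R$31709.00 − R$15800.00) = R$2786.20 + 31.1% × R$15909.00 = R$7733.90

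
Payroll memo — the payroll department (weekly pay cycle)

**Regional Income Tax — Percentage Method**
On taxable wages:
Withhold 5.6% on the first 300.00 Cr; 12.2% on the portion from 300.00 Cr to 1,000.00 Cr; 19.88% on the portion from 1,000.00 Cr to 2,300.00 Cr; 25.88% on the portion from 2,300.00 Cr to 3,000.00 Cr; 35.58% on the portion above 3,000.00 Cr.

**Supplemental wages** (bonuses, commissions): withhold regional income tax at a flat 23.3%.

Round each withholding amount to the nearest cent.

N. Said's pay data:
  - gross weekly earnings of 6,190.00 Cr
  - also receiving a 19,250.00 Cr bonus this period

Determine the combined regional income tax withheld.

Regional Income Tax: taxable = 6,190.00 Cr
  541.80 Cr + 35.58% × (6,190.00 Cr − 3,000.00 Cr) = 541.80 Cr + 35.58% × 3,190.00 Cr = 1,676.80 Cr
Supplemental (23.3% flat on bonus): 23.3% × 19,250.00 Cr = 4,485.25 Cr
Total regional income tax: 1,676.80 Cr + 4,485.25 Cr = 6,162.05 Cr

6,162.05 Cr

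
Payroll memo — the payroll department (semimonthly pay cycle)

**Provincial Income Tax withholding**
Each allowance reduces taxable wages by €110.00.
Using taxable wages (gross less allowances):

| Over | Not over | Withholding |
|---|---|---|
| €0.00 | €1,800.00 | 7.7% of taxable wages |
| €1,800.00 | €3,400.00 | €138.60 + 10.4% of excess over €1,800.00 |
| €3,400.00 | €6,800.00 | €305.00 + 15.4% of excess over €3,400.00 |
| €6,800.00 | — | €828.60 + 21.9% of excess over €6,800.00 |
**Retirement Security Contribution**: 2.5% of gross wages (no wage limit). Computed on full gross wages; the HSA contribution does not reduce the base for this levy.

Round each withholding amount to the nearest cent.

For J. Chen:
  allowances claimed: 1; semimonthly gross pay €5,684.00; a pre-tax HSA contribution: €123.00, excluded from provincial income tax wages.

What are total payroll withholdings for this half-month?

€762.95

Provincial Income Tax: taxable = €5,684.00 − €123.00 − 1×€110.00 = €5,451.00
  €305.00 + 15.4% × (€5,451.00 − €3,400.00) = €305.00 + 15.4% × €2,051.00 = €620.85
Retirement Security Contribution: 2.5% × €5,684.00 = €142.10
Total: €620.85 + €142.10 = €762.95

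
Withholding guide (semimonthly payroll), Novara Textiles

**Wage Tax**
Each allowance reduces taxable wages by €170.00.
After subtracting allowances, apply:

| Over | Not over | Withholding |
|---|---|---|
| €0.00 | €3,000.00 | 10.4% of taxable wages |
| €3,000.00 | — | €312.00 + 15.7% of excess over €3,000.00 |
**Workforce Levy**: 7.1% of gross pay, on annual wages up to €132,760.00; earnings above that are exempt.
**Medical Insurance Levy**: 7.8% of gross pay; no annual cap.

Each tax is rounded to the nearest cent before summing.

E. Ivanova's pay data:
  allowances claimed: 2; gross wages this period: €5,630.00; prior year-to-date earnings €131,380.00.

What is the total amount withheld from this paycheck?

€1,208.65

Wage Tax: taxable = €5,630.00 − 2×€170.00 = €5,290.00
  €312.00 + 15.7% × (€5,290.00 − €3,000.00) = €312.00 + 15.7% × €2,290.00 = €671.53
Workforce Levy: cap €132,760.00 − YTD €131,380.00 = €1,380.00 subject; 7.1% × €1,380.00 = €97.98
Medical Insurance Levy: 7.8% × €5,630.00 = €439.14
Total: €671.53 + €97.98 + €439.14 = €1,208.65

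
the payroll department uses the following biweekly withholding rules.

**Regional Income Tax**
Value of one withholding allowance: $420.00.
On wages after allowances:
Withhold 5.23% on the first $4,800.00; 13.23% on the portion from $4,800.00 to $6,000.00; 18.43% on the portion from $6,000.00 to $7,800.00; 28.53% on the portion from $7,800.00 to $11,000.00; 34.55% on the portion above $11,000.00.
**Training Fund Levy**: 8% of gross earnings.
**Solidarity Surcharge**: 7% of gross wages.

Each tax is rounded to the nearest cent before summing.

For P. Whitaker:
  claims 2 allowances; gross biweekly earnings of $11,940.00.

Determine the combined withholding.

$3,480.05

Regional Income Tax: taxable = $11,940.00 − 2×$420.00 = $11,100.00
  $1,654.50 + 34.55% × ($11,100.00 − $11,000.00) = $1,654.50 + 34.55% × $100.00 = $1,689.05
Training Fund Levy: 8% × $11,940.00 = $955.20
Solidarity Surcharge: 7% × $11,940.00 = $835.80
Total: $1,689.05 + $955.20 + $835.80 = $3,480.05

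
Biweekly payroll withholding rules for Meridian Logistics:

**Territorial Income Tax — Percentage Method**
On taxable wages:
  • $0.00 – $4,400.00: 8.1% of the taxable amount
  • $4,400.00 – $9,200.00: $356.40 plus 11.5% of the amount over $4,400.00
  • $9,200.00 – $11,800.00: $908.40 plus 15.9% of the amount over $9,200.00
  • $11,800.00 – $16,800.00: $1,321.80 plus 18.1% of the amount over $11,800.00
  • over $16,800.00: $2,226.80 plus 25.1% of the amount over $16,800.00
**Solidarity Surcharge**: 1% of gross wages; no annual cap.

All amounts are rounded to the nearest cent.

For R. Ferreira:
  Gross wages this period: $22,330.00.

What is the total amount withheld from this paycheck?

Territorial Income Tax: taxable = $22,330.00
  $2,226.80 + 25.1% × ($22,330.00 − $16,800.00) = $2,226.80 + 25.1% × $5,530.00 = $3,614.83
Solidarity Surcharge: 1% × $22,330.00 = $223.30
Total: $3,614.83 + $223.30 = $3,838.13

$3,838.13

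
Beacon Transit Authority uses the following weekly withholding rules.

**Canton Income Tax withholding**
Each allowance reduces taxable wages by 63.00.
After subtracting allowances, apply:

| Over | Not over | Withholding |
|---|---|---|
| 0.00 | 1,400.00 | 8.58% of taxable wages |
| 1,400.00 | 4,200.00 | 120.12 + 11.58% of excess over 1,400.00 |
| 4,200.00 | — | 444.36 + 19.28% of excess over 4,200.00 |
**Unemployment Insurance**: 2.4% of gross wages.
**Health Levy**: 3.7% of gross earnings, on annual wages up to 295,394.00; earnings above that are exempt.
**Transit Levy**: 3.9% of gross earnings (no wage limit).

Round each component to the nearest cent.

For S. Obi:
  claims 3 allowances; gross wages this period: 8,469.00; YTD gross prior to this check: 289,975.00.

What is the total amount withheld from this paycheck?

1,965.03

Canton Income Tax: taxable = 8,469.00 − 3×63.00 = 8,280.00
  444.36 + 19.28% × (8,280.00 − 4,200.00) = 444.36 + 19.28% × 4,080.00 = 1,230.98
Unemployment Insurance: 2.4% × 8,469.00 = 203.26
Health Levy: cap 295,394.00 − YTD 289,975.00 = 5,419.00 subject; 3.7% × 5,419.00 = 200.50
Transit Levy: 3.9% × 8,469.00 = 330.29
Total: 1,230.98 + 203.26 + 200.50 + 330.29 = 1,965.03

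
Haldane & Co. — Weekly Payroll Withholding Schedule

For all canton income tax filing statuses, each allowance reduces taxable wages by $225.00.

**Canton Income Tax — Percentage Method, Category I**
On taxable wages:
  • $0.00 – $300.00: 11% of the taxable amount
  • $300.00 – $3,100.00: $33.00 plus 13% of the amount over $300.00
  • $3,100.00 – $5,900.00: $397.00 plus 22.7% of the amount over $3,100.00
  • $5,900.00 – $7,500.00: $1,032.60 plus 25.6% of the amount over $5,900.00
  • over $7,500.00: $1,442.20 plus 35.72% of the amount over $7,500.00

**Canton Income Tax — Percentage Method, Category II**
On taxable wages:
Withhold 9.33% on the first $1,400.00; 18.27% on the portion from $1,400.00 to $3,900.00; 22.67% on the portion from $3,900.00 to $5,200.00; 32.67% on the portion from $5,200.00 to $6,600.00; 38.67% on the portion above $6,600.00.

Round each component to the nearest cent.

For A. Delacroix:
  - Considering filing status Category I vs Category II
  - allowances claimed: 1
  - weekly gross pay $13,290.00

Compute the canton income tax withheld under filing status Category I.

Canton Income Tax (Category I): taxable = $13,290.00 − 1×$225.00 = $13,065.00
  $1,442.20 + 35.72% × ($13,065.00 − $7,500.00) = $1,442.20 + 35.72% × $5,565.00 = $3,430.02

$3,430.02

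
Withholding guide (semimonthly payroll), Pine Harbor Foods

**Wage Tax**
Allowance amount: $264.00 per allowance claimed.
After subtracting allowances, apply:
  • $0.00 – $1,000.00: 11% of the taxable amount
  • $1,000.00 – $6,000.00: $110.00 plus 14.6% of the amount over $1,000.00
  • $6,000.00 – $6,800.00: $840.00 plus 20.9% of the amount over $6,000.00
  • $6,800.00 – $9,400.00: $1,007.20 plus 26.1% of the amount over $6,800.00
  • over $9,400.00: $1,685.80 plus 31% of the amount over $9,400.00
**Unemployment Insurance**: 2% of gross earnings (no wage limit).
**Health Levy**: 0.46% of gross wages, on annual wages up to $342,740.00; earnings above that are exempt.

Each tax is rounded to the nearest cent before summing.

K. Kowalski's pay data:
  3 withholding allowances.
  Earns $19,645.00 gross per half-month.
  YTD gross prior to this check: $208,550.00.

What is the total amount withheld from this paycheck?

Wage Tax: taxable = $19,645.00 − 3×$264.00 = $18,853.00
  $1,685.80 + 31% × ($18,853.00 − $9,400.00) = $1,685.80 + 31% × $9,453.00 = $4,616.23
Unemployment Insurance: 2% × $19,645.00 = $392.90
Health Levy: 0.46% × $19,645.00 = $90.37
Total: $4,616.23 + $392.90 + $90.37 = $5,099.50

$5,099.50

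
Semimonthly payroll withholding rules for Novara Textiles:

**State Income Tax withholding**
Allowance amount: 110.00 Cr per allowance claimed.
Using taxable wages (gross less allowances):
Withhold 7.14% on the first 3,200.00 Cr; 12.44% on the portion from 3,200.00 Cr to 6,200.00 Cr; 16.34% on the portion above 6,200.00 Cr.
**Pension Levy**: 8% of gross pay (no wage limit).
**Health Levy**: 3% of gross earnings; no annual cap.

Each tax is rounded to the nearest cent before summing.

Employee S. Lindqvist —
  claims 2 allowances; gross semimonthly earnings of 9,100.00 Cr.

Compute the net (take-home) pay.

7,059.41 Cr

State Income Tax: taxable = 9,100.00 Cr − 2×110.00 Cr = 8,880.00 Cr
  601.68 Cr + 16.34% × (8,880.00 Cr − 6,200.00 Cr) = 601.68 Cr + 16.34% × 2,680.00 Cr = 1,039.59 Cr
Pension Levy: 8% × 9,100.00 Cr = 728.00 Cr
Health Levy: 3% × 9,100.00 Cr = 273.00 Cr
Total withheld: 1,039.59 Cr + 728.00 Cr + 273.00 Cr = 2,040.59 Cr
Net pay: 9,100.00 Cr − 2,040.59 Cr = 7,059.41 Cr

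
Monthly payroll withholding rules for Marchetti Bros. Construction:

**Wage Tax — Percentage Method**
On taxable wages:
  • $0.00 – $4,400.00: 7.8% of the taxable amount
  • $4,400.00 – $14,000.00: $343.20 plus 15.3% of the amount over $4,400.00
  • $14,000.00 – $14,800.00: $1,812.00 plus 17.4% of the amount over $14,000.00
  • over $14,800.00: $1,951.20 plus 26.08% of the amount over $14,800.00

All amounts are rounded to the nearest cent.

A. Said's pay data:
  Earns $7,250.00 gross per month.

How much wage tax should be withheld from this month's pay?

Wage Tax: taxable = $7,250.00
  $343.20 + 15.3% × ($7,250.00 − $4,400.00) = $343.20 + 15.3% × $2,850.00 = $779.25

$779.25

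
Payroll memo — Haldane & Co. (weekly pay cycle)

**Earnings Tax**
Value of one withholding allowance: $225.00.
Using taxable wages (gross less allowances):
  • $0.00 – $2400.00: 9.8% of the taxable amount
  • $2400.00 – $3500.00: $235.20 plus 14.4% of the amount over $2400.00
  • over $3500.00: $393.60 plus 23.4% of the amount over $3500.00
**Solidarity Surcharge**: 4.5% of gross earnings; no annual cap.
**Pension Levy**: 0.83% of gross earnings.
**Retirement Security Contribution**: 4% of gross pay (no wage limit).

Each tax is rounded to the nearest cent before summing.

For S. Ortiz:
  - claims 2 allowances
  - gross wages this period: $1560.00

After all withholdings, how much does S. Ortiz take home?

Earnings Tax: taxable = $1560.00 − 2×$225.00 = $1110.00
  9.8% × $1110.00 = $108.78
Solidarity Surcharge: 4.5% × $1560.00 = $70.20
Pension Levy: 0.83% × $1560.00 = $12.95
Retirement Security Contribution: 4% × $1560.00 = $62.40
Total withheld: $108.78 + $70.20 + $12.95 + $62.40 = $254.33
Net pay: $1560.00 − $254.33 = $1305.67

$1305.67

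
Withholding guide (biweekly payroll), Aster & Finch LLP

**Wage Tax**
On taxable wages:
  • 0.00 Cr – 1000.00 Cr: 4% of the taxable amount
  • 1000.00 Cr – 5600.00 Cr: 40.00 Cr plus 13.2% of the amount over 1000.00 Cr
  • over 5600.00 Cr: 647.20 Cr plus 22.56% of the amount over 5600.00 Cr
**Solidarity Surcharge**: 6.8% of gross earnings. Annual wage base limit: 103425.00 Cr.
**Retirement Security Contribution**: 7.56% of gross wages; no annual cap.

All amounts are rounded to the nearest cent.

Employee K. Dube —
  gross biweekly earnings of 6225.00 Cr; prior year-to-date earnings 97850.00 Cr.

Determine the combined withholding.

1637.91 Cr

Wage Tax: taxable = 6225.00 Cr
  647.20 Cr + 22.56% × (6225.00 Cr − 5600.00 Cr) = 647.20 Cr + 22.56% × 625.00 Cr = 788.20 Cr
Solidarity Surcharge: cap 103425.00 Cr − YTD 97850.00 Cr = 5575.00 Cr subject; 6.8% × 5575.00 Cr = 379.10 Cr
Retirement Security Contribution: 7.56% × 6225.00 Cr = 470.61 Cr
Total: 788.20 Cr + 379.10 Cr + 470.61 Cr = 1637.91 Cr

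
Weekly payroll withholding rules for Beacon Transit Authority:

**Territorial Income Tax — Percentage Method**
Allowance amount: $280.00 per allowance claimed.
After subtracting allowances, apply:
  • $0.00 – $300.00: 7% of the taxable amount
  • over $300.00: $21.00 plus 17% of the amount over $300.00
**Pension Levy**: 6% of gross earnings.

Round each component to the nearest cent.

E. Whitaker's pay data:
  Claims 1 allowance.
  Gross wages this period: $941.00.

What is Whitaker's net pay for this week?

Territorial Income Tax: taxable = $941.00 − 1×$280.00 = $661.00
  $21.00 + 17% × ($661.00 − $300.00) = $21.00 + 17% × $361.00 = $82.37
Pension Levy: 6% × $941.00 = $56.46
Total withheld: $82.37 + $56.46 = $138.83
Net pay: $941.00 − $138.83 = $802.17

$802.17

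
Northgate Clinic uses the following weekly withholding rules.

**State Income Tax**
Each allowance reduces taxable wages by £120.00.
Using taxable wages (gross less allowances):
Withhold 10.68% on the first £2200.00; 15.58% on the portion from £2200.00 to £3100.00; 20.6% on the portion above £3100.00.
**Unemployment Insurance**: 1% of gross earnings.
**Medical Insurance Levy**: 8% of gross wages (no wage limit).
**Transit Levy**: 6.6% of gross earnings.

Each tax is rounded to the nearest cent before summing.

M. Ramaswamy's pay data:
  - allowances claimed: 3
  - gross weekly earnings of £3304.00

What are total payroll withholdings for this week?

State Income Tax: taxable = £3304.00 − 3×£120.00 = £2944.00
  £234.96 + 15.58% × (£2944.00 − £2200.00) = £234.96 + 15.58% × £744.00 = £350.88
Unemployment Insurance: 1% × £3304.00 = £33.04
Medical Insurance Levy: 8% × £3304.00 = £264.32
Transit Levy: 6.6% × £3304.00 = £218.06
Total: £350.88 + £33.04 + £264.32 + £218.06 = £866.30

£866.30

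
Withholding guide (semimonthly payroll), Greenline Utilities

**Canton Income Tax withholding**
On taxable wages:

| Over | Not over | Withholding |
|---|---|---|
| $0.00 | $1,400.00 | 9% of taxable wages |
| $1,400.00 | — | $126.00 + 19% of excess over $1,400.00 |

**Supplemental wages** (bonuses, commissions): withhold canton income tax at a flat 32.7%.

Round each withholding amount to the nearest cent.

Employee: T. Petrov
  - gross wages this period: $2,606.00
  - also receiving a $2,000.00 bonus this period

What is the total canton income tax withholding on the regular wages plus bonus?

$1,009.14

Canton Income Tax: taxable = $2,606.00
  $126.00 + 19% × ($2,606.00 − $1,400.00) = $126.00 + 19% × $1,206.00 = $355.14
Supplemental (32.7% flat on bonus): 32.7% × $2,000.00 = $654.00
Total canton income tax: $355.14 + $654.00 = $1,009.14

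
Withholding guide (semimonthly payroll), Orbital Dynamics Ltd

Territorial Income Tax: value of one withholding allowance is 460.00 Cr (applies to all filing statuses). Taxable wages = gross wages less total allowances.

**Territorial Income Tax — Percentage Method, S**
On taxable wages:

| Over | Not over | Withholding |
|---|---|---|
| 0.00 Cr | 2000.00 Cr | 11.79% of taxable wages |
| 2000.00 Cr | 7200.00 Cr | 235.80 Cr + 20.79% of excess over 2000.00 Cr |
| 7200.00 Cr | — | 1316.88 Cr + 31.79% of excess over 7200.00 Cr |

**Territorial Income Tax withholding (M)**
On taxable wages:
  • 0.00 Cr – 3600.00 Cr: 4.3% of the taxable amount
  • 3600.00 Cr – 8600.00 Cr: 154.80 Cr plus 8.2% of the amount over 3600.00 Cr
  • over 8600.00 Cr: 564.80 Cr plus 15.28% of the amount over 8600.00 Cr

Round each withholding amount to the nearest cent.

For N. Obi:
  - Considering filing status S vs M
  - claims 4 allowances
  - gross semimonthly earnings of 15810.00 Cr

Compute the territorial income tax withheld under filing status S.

3469.06 Cr

Territorial Income Tax (S): taxable = 15810.00 Cr − 4×460.00 Cr = 13970.00 Cr
  1316.88 Cr + 31.79% × (13970.00 Cr − 7200.00 Cr) = 1316.88 Cr + 31.79% × 6770.00 Cr = 3469.06 Cr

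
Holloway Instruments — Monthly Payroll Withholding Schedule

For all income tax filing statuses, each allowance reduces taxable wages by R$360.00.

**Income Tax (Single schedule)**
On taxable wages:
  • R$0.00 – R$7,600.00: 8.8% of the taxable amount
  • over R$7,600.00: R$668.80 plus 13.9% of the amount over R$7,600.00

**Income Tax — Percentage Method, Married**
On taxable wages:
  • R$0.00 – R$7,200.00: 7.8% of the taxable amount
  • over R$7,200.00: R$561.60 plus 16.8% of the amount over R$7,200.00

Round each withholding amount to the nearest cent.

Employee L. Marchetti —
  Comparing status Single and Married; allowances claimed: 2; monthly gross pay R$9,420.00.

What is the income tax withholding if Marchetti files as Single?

Income Tax (Single): taxable = R$9,420.00 − 2×R$360.00 = R$8,700.00
  R$668.80 + 13.9% × (R$8,700.00 − R$7,600.00) = R$668.80 + 13.9% × R$1,100.00 = R$821.70

R$821.70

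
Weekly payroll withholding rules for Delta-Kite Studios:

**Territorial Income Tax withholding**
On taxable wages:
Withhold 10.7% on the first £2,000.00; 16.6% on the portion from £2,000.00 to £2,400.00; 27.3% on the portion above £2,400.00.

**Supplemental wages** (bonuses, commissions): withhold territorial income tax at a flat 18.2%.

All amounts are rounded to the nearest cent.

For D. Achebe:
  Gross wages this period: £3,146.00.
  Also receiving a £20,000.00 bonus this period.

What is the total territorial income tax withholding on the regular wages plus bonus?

£4,124.06

Territorial Income Tax: taxable = £3,146.00
  £280.40 + 27.3% × (£3,146.00 − £2,400.00) = £280.40 + 27.3% × £746.00 = £484.06
Supplemental (18.2% flat on bonus): 18.2% × £20,000.00 = £3,640.00
Total territorial income tax: £484.06 + £3,640.00 = £4,124.06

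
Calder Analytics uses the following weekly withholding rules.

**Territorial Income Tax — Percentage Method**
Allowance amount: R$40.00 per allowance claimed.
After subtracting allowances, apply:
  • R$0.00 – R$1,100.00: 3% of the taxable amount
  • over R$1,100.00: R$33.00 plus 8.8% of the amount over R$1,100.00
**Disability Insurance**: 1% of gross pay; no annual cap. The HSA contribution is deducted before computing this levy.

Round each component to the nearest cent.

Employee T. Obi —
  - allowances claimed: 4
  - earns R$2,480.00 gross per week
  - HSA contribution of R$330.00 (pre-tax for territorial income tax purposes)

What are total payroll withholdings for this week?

R$132.82

Territorial Income Tax: taxable = R$2,480.00 − R$330.00 − 4×R$40.00 = R$1,990.00
  R$33.00 + 8.8% × (R$1,990.00 − R$1,100.00) = R$33.00 + 8.8% × R$890.00 = R$111.32
Disability Insurance: 1% × R$2,150.00 = R$21.50
Total: R$111.32 + R$21.50 = R$132.82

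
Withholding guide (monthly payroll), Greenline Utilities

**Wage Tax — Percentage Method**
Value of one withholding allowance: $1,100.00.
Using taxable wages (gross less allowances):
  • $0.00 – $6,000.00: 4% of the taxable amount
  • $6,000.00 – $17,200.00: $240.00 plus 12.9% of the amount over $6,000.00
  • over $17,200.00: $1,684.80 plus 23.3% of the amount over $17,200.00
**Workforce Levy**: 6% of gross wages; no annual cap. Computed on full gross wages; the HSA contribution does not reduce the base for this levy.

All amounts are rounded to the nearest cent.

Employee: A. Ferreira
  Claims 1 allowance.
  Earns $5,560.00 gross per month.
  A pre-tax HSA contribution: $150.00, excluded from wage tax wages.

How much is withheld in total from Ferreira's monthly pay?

$506.00

Wage Tax: taxable = $5,560.00 − $150.00 − 1×$1,100.00 = $4,310.00
  4% × $4,310.00 = $172.40
Workforce Levy: 6% × $5,560.00 = $333.60
Total: $172.40 + $333.60 = $506.00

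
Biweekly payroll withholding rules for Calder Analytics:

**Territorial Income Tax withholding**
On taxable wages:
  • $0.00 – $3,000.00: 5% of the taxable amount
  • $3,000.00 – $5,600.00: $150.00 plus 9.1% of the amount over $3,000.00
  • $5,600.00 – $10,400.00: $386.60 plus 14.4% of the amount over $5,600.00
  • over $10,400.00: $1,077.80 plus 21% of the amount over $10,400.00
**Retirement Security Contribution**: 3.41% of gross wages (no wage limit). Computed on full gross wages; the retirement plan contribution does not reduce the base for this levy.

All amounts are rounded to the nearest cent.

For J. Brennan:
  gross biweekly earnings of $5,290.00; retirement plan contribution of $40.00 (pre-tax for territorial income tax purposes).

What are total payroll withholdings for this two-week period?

Territorial Income Tax: taxable = $5,290.00 − $40.00 = $5,250.00
  $150.00 + 9.1% × ($5,250.00 − $3,000.00) = $150.00 + 9.1% × $2,250.00 = $354.75
Retirement Security Contribution: 3.41% × $5,290.00 = $180.39
Total: $354.75 + $180.39 = $535.14

$535.14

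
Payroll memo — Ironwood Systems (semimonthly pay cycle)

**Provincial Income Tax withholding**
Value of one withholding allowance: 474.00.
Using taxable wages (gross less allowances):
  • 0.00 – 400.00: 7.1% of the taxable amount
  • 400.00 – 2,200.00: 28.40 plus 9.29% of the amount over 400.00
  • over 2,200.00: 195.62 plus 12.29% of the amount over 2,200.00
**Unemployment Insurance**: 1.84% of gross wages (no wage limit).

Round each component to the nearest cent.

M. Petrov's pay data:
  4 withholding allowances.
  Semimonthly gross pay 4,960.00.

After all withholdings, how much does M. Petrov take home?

4,566.93

Provincial Income Tax: taxable = 4,960.00 − 4×474.00 = 3,064.00
  195.62 + 12.29% × (3,064.00 − 2,200.00) = 195.62 + 12.29% × 864.00 = 301.81
Unemployment Insurance: 1.84% × 4,960.00 = 91.26
Total withheld: 301.81 + 91.26 = 393.07
Net pay: 4,960.00 − 393.07 = 4,566.93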